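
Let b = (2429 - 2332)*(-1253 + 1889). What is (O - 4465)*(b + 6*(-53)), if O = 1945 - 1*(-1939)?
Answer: -35658294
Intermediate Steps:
O = 3884 (O = 1945 + 1939 = 3884)
b = 61692 (b = 97*636 = 61692)
(O - 4465)*(b + 6*(-53)) = (3884 - 4465)*(61692 + 6*(-53)) = -581*(61692 - 318) = -581*61374 = -35658294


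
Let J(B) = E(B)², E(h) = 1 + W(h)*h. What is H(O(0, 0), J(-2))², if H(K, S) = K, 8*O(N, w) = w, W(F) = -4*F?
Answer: 0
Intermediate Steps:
E(h) = 1 - 4*h² (E(h) = 1 + (-4*h)*h = 1 - 4*h²)
O(N, w) = w/8
J(B) = (1 - 4*B²)²
H(O(0, 0), J(-2))² = ((⅛)*0)² = 0² = 0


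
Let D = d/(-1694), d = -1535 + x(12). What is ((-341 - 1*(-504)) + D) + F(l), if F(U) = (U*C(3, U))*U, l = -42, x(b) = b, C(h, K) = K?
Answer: -125227427/1694 ≈ -73924.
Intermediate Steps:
d = -1523 (d = -1535 + 12 = -1523)
F(U) = U**3 (F(U) = (U*U)*U = U**2*U = U**3)
D = 1523/1694 (D = -1523/(-1694) = -1523*(-1/1694) = 1523/1694 ≈ 0.89906)
((-341 - 1*(-504)) + D) + F(l) = ((-341 - 1*(-504)) + 1523/1694) + (-42)**3 = ((-341 + 504) + 1523/1694) - 74088 = (163 + 1523/1694) - 74088 = 277645/1694 - 74088 = -125227427/1694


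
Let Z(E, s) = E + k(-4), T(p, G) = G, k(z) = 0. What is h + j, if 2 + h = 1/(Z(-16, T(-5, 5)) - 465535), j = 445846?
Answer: 207563120043/465551 ≈ 4.4584e+5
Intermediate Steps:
Z(E, s) = E (Z(E, s) = E + 0 = E)
h = -931103/465551 (h = -2 + 1/(-16 - 465535) = -2 + 1/(-465551) = -2 - 1/465551 = -931103/465551 ≈ -2.0000)
h + j = -931103/465551 + 445846 = 207563120043/465551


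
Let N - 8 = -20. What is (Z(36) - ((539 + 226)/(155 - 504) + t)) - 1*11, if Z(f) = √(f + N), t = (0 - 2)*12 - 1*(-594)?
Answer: -202004/349 + 2*√6 ≈ -573.91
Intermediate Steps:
N = -12 (N = 8 - 20 = -12)
t = 570 (t = -2*12 + 594 = -24 + 594 = 570)
Z(f) = √(-12 + f) (Z(f) = √(f - 12) = √(-12 + f))
(Z(36) - ((539 + 226)/(155 - 504) + t)) - 1*11 = (√(-12 + 36) - ((539 + 226)/(155 - 504) + 570)) - 1*11 = (√24 - (765/(-349) + 570)) - 11 = (2*√6 - (765*(-1/349) + 570)) - 11 = (2*√6 - (-765/349 + 570)) - 11 = (2*√6 - 1*198165/349) - 11 = (2*√6 - 198165/349) - 11 = (-198165/349 + 2*√6) - 11 = -202004/349 + 2*√6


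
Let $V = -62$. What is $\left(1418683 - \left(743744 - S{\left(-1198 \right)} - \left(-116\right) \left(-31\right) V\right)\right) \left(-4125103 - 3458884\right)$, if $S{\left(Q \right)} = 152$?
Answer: $-3429016298193$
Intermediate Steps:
$\left(1418683 - \left(743744 - S{\left(-1198 \right)} - \left(-116\right) \left(-31\right) V\right)\right) \left(-4125103 - 3458884\right) = \left(1418683 - \left(743592 - \left(-116\right) \left(-31\right) \left(-62\right)\right)\right) \left(-4125103 - 3458884\right) = \left(1418683 + \left(\left(3596 \left(-62\right) + 152\right) - 743744\right)\right) \left(-7583987\right) = \left(1418683 + \left(\left(-222952 + 152\right) - 743744\right)\right) \left(-7583987\right) = \left(1418683 - 966544\right) \left(-7583987\right) = 452139 \left(-7583987\right) = -3429016298193$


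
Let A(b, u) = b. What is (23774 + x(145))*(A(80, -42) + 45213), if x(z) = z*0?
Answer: 1076795782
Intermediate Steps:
x(z) = 0
(23774 + x(145))*(A(80, -42) + 45213) = (23774 + 0)*(80 + 45213) = 23774*45293 = 1076795782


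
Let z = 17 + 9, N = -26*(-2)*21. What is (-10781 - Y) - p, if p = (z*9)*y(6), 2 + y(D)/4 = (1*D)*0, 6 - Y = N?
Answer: -7823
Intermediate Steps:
N = 1092 (N = 52*21 = 1092)
Y = -1086 (Y = 6 - 1*1092 = 6 - 1092 = -1086)
y(D) = -8 (y(D) = -8 + 4*((1*D)*0) = -8 + 4*(D*0) = -8 + 4*0 = -8 + 0 = -8)
z = 26
p = -1872 (p = (26*9)*(-8) = 234*(-8) = -1872)
(-10781 - Y) - p = (-10781 - 1*(-1086)) - 1*(-1872) = (-10781 + 1086) + 1872 = -9695 + 1872 = -7823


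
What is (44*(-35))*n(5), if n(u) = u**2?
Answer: -38500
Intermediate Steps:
(44*(-35))*n(5) = (44*(-35))*5**2 = -1540*25 = -38500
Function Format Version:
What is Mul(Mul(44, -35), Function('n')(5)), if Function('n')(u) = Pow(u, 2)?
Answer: -38500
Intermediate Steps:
Mul(Mul(44, -35), Function('n')(5)) = Mul(Mul(44, -35), Pow(5, 2)) = Mul(-1540, 25) = -38500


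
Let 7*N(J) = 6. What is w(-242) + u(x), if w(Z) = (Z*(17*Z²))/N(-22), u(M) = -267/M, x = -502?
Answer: -423318043271/1506 ≈ -2.8109e+8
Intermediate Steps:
N(J) = 6/7 (N(J) = (⅐)*6 = 6/7)
w(Z) = 119*Z³/6 (w(Z) = (Z*(17*Z²))/(6/7) = (17*Z³)*(7/6) = 119*Z³/6)
w(-242) + u(x) = (119/6)*(-242)³ - 267/(-502) = (119/6)*(-14172488) - 267*(-1/502) = -843263036/3 + 267/502 = -423318043271/1506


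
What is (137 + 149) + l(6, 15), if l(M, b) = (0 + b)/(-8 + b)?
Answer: 2017/7 ≈ 288.14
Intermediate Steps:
l(M, b) = b/(-8 + b)
(137 + 149) + l(6, 15) = (137 + 149) + 15/(-8 + 15) = 286 + 15/7 = 2017/7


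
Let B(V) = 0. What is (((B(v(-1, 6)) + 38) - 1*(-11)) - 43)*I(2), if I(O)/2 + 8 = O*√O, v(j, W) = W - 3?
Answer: -96 + 24*√2 ≈ -62.059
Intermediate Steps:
v(j, W) = -3 + W
I(O) = -16 + 2*O^(3/2) (I(O) = -16 + 2*(O*√O) = -16 + 2*O^(3/2))
(((B(v(-1, 6)) + 38) - 1*(-11)) - 43)*I(2) = (((0 + 38) - 1*(-11)) - 43)*(-16 + 2*2^(3/2)) = ((38 + 11) - 43)*(-16 + 2*(2*√2)) = (49 - 43)*(-16 + 4*√2) = 6*(-16 + 4*√2) = -96 + 24*√2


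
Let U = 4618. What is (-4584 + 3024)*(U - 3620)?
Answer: -1556880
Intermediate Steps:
(-4584 + 3024)*(U - 3620) = (-4584 + 3024)*(4618 - 3620) = -1560*998 = -1556880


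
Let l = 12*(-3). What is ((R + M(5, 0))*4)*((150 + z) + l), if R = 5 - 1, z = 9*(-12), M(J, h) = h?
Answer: 96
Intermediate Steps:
l = -36
z = -108
R = 4
((R + M(5, 0))*4)*((150 + z) + l) = ((4 + 0)*4)*((150 - 108) - 36) = (4*4)*(42 - 36) = 16*6 = 96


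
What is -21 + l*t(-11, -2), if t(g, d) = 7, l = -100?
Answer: -721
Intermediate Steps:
-21 + l*t(-11, -2) = -21 - 100*7 = -21 - 700 = -721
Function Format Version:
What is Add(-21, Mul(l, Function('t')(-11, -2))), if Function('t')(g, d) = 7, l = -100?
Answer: -721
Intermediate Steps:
Add(-21, Mul(l, Function('t')(-11, -2))) = Add(-21, Mul(-100, 7)) = Add(-21, -700) = -721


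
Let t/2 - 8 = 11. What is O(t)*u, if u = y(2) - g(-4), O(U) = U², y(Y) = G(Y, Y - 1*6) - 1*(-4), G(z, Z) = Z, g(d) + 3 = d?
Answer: 10108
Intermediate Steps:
g(d) = -3 + d
t = 38 (t = 16 + 2*11 = 16 + 22 = 38)
y(Y) = -2 + Y (y(Y) = (Y - 1*6) - 1*(-4) = (Y - 6) + 4 = (-6 + Y) + 4 = -2 + Y)
u = 7 (u = (-2 + 2) - (-3 - 4) = 0 - 1*(-7) = 0 + 7 = 7)
O(t)*u = 38²*7 = 1444*7 = 10108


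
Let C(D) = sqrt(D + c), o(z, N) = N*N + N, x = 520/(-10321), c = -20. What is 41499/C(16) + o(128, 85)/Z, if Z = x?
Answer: -7544651/52 - 41499*I/2 ≈ -1.4509e+5 - 20750.0*I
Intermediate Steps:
x = -520/10321 (x = 520*(-1/10321) = -520/10321 ≈ -0.050383)
o(z, N) = N + N**2 (o(z, N) = N**2 + N = N + N**2)
Z = -520/10321 ≈ -0.050383
C(D) = sqrt(-20 + D) (C(D) = sqrt(D - 20) = sqrt(-20 + D))
41499/C(16) + o(128, 85)/Z = 41499/(sqrt(-20 + 16)) + (85*(1 + 85))/(-520/10321) = 41499/(sqrt(-4)) + (85*86)*(-10321/520) = 41499/((2*I)) + 7310*(-10321/520) = 41499*(-I/2) - 7544651/52 = -41499*I/2 - 7544651/52 = -7544651/52 - 41499*I/2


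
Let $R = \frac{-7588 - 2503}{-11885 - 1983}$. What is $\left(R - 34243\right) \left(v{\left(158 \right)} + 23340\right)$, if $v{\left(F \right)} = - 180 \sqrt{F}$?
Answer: $- \frac{2770877145555}{3467} + \frac{21369232485 \sqrt{158}}{3467} \approx -7.2174 \cdot 10^{8}$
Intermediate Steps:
$R = \frac{10091}{13868}$ ($R = - \frac{10091}{-13868} = \left(-10091\right) \left(- \frac{1}{13868}\right) = \frac{10091}{13868} \approx 0.72765$)
$\left(R - 34243\right) \left(v{\left(158 \right)} + 23340\right) = \left(\frac{10091}{13868} - 34243\right) \left(- 180 \sqrt{158} + 23340\right) = - \frac{474871833 \left(23340 - 180 \sqrt{158}\right)}{13868} = - \frac{2770877145555}{3467} + \frac{21369232485 \sqrt{158}}{3467}$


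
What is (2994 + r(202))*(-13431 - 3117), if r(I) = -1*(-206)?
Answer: -52953600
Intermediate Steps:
r(I) = 206
(2994 + r(202))*(-13431 - 3117) = (2994 + 206)*(-13431 - 3117) = 3200*(-16548) = -52953600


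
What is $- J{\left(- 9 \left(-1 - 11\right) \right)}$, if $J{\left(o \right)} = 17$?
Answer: $-17$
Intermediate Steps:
$- J{\left(- 9 \left(-1 - 11\right) \right)} = \left(-1\right) 17 = -17$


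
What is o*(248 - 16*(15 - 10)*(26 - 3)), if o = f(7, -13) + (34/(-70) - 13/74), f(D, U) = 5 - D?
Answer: 5486828/1295 ≈ 4236.9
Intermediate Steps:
o = -6893/2590 (o = (5 - 1*7) + (34/(-70) - 13/74) = (5 - 7) + (34*(-1/70) - 13*1/74) = -2 + (-17/35 - 13/74) = -2 - 1713/2590 = -6893/2590 ≈ -2.6614)
o*(248 - 16*(15 - 10)*(26 - 3)) = -6893*(248 - 16*(15 - 10)*(26 - 3))/2590 = -6893*(248 - 16*5*23)/2590 = -6893*(248 - 16*115)/2590 = -6893*(248 - 1*1840)/2590 = -6893*(248 - 1840)/2590 = -6893/2590*(-1592) = 5486828/1295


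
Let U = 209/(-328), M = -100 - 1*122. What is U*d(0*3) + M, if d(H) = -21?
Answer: -68427/328 ≈ -208.62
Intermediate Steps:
M = -222 (M = -100 - 122 = -222)
U = -209/328 (U = 209*(-1/328) = -209/328 ≈ -0.63720)
U*d(0*3) + M = -209/328*(-21) - 222 = 4389/328 - 222 = -68427/328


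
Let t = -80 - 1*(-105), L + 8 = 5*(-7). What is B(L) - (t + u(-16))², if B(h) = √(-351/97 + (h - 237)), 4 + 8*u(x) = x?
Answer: -2025/4 + I*√2668567/97 ≈ -506.25 + 16.841*I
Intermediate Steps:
u(x) = -½ + x/8
L = -43 (L = -8 + 5*(-7) = -8 - 35 = -43)
t = 25 (t = -80 + 105 = 25)
B(h) = √(-23340/97 + h) (B(h) = √(-351*1/97 + (-237 + h)) = √(-351/97 + (-237 + h)) = √(-23340/97 + h))
B(L) - (t + u(-16))² = √(-2263980 + 9409*(-43))/97 - (25 + (-½ + (⅛)*(-16)))² = √(-2263980 - 404587)/97 - (25 + (-½ - 2))² = √(-2668567)/97 - (25 - 5/2)² = (I*√2668567)/97 - (45/2)² = I*√2668567/97 - 1*2025/4 = I*√2668567/97 - 2025/4 = -2025/4 + I*√2668567/97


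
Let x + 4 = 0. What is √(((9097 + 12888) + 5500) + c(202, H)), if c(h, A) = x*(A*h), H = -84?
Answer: √95357 ≈ 308.80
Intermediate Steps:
x = -4 (x = -4 + 0 = -4)
c(h, A) = -4*A*h
√(((9097 + 12888) + 5500) + c(202, H)) = √(((9097 + 12888) + 5500) - 4*(-84)*202) = √((21985 + 5500) + 67872) = √(27485 + 67872) = √95357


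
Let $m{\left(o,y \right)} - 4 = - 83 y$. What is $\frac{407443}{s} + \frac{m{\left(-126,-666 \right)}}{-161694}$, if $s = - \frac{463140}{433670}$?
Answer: $- \frac{158725984599709}{416038662} \approx -3.8152 \cdot 10^{5}$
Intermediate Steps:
$m{\left(o,y \right)} = 4 - 83 y$
$s = - \frac{46314}{43367}$ ($s = \left(-463140\right) \frac{1}{433670} = - \frac{46314}{43367} \approx -1.068$)
$\frac{407443}{s} + \frac{m{\left(-126,-666 \right)}}{-161694} = \frac{407443}{- \frac{46314}{43367}} + \frac{4 - -55278}{-161694} = 407443 \left(- \frac{43367}{46314}\right) + \left(4 + 55278\right) \left(- \frac{1}{161694}\right) = - \frac{17669580581}{46314} + 55282 \left(- \frac{1}{161694}\right) = - \frac{17669580581}{46314} - \frac{27641}{80847} = - \frac{158725984599709}{416038662}$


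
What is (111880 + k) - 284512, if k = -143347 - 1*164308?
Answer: -480287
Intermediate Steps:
k = -307655 (k = -143347 - 164308 = -307655)
(111880 + k) - 284512 = (111880 - 307655) - 284512 = -195775 - 284512 = -480287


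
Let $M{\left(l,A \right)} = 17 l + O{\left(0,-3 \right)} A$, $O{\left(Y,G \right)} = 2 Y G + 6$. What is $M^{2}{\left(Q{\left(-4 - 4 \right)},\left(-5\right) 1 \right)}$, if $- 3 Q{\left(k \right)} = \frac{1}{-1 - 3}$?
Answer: $\frac{117649}{144} \approx 817.01$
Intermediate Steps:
$Q{\left(k \right)} = \frac{1}{12}$ ($Q{\left(k \right)} = - \frac{1}{3 \left(-1 - 3\right)} = - \frac{1}{3 \left(-4\right)} = \left(- \frac{1}{3}\right) \left(- \frac{1}{4}\right) = \frac{1}{12}$)
$O{\left(Y,G \right)} = 6 + 2 G Y$ ($O{\left(Y,G \right)} = 2 G Y + 6 = 6 + 2 G Y$)
$M{\left(l,A \right)} = 6 A + 17 l$ ($M{\left(l,A \right)} = 17 l + \left(6 + 2 \left(-3\right) 0\right) A = 17 l + \left(6 + 0\right) A = 17 l + 6 A = 6 A + 17 l$)
$M^{2}{\left(Q{\left(-4 - 4 \right)},\left(-5\right) 1 \right)} = \left(6 \left(\left(-5\right) 1\right) + 17 \cdot \frac{1}{12}\right)^{2} = \left(6 \left(-5\right) + \frac{17}{12}\right)^{2} = \left(-30 + \frac{17}{12}\right)^{2} = \left(- \frac{343}{12}\right)^{2} = \frac{117649}{144}$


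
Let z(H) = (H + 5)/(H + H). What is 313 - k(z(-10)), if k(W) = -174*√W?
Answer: 400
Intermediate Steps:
z(H) = (5 + H)/(2*H) (z(H) = (5 + H)/((2*H)) = (5 + H)*(1/(2*H)) = (5 + H)/(2*H))
313 - k(z(-10)) = 313 - (-174)*√((½)*(5 - 10)/(-10)) = 313 - (-174)*√((½)*(-⅒)*(-5)) = 313 - (-174)*√(¼) = 313 - (-174)/2 = 313 - 1*(-87) = 313 + 87 = 400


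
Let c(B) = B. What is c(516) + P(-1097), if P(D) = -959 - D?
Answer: 654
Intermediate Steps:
c(516) + P(-1097) = 516 + (-959 - 1*(-1097)) = 516 + (-959 + 1097) = 516 + 138 = 654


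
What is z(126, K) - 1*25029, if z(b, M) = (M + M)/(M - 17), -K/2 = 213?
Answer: -11086995/443 ≈ -25027.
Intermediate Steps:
K = -426 (K = -2*213 = -426)
z(b, M) = 2*M/(-17 + M) (z(b, M) = (2*M)/(-17 + M) = 2*M/(-17 + M))
z(126, K) - 1*25029 = 2*(-426)/(-17 - 426) - 1*25029 = 2*(-426)/(-443) - 25029 = 2*(-426)*(-1/443) - 25029 = 852/443 - 25029 = -11086995/443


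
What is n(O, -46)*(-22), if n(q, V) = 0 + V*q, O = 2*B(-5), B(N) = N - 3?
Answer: -16192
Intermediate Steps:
B(N) = -3 + N
O = -16 (O = 2*(-3 - 5) = 2*(-8) = -16)
n(q, V) = V*q
n(O, -46)*(-22) = -46*(-16)*(-22) = 736*(-22) = -16192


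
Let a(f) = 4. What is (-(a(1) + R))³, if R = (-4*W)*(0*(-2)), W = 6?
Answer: -64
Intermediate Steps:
R = 0 (R = (-4*6)*(0*(-2)) = -24*0 = 0)
(-(a(1) + R))³ = (-(4 + 0))³ = (-1*4)³ = (-4)³ = -64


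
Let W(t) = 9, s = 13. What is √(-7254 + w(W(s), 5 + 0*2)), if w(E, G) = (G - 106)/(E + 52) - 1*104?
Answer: I*√27385279/61 ≈ 85.788*I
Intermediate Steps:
w(E, G) = -104 + (-106 + G)/(52 + E) (w(E, G) = (-106 + G)/(52 + E) - 104 = -104 + (-106 + G)/(52 + E))
√(-7254 + w(W(s), 5 + 0*2)) = √(-7254 + (-5514 + (5 + 0*2) - 104*9)/(52 + 9)) = √(-7254 + (-5514 + (5 + 0) - 936)/61) = √(-7254 + (-5514 + 5 - 936)/61) = √(-7254 + (1/61)*(-6445)) = √(-7254 - 6445/61) = √(-448939/61) = I*√27385279/61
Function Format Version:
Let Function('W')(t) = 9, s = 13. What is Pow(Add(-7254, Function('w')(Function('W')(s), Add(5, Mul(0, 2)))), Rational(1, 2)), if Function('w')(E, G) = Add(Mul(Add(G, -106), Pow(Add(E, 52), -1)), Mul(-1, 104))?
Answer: Mul(Rational(1, 61), I, Pow(27385279, Rational(1, 2))) ≈ Mul(85.788, I)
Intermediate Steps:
Function('w')(E, G) = Add(-104, Mul(Pow(Add(52, E), -1), Add(-106, G))) (Function('w')(E, G) = Add(Mul(Add(-106, G), Pow(Add(52, E), -1)), -104) = Add(Mul(Pow(Add(52, E), -1), Add(-106, G)), -104) = Add(-104, Mul(Pow(Add(52, E), -1), Add(-106, G))))
Pow(Add(-7254, Function('w')(Function('W')(s), Add(5, Mul(0, 2)))), Rational(1, 2)) = Pow(Add(-7254, Mul(Pow(Add(52, 9), -1), Add(-5514, Add(5, Mul(0, 2)), Mul(-104, 9)))), Rational(1, 2)) = Pow(Add(-7254, Mul(Pow(61, -1), Add(-5514, Add(5, 0), -936))), Rational(1, 2)) = Pow(Add(-7254, Mul(Rational(1, 61), Add(-5514, 5, -936))), Rational(1, 2)) = Pow(Add(-7254, Mul(Rational(1, 61), -6445)), Rational(1, 2)) = Pow(Add(-7254, Rational(-6445, 61)), Rational(1, 2)) = Pow(Rational(-448939, 61), Rational(1, 2)) = Mul(Rational(1, 61), I, Pow(27385279, Rational(1, 2)))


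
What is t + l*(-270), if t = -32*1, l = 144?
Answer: -38912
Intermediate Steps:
t = -32
t + l*(-270) = -32 + 144*(-270) = -32 - 38880 = -38912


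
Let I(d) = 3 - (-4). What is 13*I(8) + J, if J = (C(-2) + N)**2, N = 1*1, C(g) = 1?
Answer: 95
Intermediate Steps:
I(d) = 7 (I(d) = 3 - 1*(-4) = 3 + 4 = 7)
N = 1
J = 4 (J = (1 + 1)**2 = 2**2 = 4)
13*I(8) + J = 13*7 + 4 = 91 + 4 = 95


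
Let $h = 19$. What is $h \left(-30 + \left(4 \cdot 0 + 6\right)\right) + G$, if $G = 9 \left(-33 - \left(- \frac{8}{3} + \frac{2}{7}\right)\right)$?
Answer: $- \frac{5121}{7} \approx -731.57$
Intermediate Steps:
$G = - \frac{1929}{7}$ ($G = 9 \left(-33 - - \frac{50}{21}\right) = 9 \left(-33 + \left(\frac{8}{3} - \frac{2}{7}\right)\right) = 9 \left(-33 + \frac{50}{21}\right) = 9 \left(- \frac{643}{21}\right) = - \frac{1929}{7} \approx -275.57$)
$h \left(-30 + \left(4 \cdot 0 + 6\right)\right) + G = 19 \left(-30 + \left(4 \cdot 0 + 6\right)\right) - \frac{1929}{7} = 19 \left(-30 + \left(0 + 6\right)\right) - \frac{1929}{7} = 19 \left(-30 + 6\right) - \frac{1929}{7} = 19 \left(-24\right) - \frac{1929}{7} = -456 - \frac{1929}{7} = - \frac{5121}{7}$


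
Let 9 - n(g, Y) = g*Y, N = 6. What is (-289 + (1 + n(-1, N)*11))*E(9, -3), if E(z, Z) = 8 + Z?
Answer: -615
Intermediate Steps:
n(g, Y) = 9 - Y*g (n(g, Y) = 9 - g*Y = 9 - Y*g)
(-289 + (1 + n(-1, N)*11))*E(9, -3) = (-289 + (1 + (9 - 1*6*(-1))*11))*(8 - 3) = (-289 + (1 + (9 + 6)*11))*5 = (-289 + (1 + 15*11))*5 = (-289 + (1 + 165))*5 = (-289 + 166)*5 = -123*5 = -615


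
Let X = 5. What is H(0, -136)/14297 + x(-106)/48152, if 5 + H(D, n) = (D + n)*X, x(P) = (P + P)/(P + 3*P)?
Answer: -65953943/1376858288 ≈ -0.047902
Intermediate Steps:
x(P) = ½ (x(P) = (2*P)/((4*P)) = (2*P)*(1/(4*P)) = ½)
H(D, n) = -5 + 5*D + 5*n (H(D, n) = -5 + (D + n)*5 = -5 + (5*D + 5*n) = -5 + 5*D + 5*n)
H(0, -136)/14297 + x(-106)/48152 = (-5 + 5*0 + 5*(-136))/14297 + (½)/48152 = (-5 + 0 - 680)*(1/14297) + (½)*(1/48152) = -685*1/14297 + 1/96304 = -685/14297 + 1/96304 = -65953943/1376858288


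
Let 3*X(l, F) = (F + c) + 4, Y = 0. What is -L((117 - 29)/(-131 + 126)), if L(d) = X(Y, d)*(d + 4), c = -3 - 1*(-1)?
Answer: -1768/25 ≈ -70.720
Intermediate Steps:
c = -2 (c = -3 + 1 = -2)
X(l, F) = ⅔ + F/3 (X(l, F) = ((F - 2) + 4)/3 = ((-2 + F) + 4)/3 = (2 + F)/3 = ⅔ + F/3)
L(d) = (4 + d)*(⅔ + d/3) (L(d) = (⅔ + d/3)*(d + 4) = (⅔ + d/3)*(4 + d) = (4 + d)*(⅔ + d/3))
-L((117 - 29)/(-131 + 126)) = -(2 + (117 - 29)/(-131 + 126))*(4 + (117 - 29)/(-131 + 126))/3 = -(2 + 88/(-5))*(4 + 88/(-5))/3 = -(2 + 88*(-⅕))*(4 + 88*(-⅕))/3 = -(2 - 88/5)*(4 - 88/5)/3 = -(-78)*(-68)/(3*5*5) = -1*1768/25 = -1768/25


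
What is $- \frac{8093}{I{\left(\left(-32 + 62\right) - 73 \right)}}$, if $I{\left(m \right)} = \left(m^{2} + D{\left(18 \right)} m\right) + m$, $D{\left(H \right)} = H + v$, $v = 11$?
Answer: $- \frac{8093}{559} \approx -14.478$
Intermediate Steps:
$D{\left(H \right)} = 11 + H$ ($D{\left(H \right)} = H + 11 = 11 + H$)
$I{\left(m \right)} = m^{2} + 30 m$ ($I{\left(m \right)} = \left(m^{2} + \left(11 + 18\right) m\right) + m = \left(m^{2} + 29 m\right) + m = m^{2} + 30 m$)
$- \frac{8093}{I{\left(\left(-32 + 62\right) - 73 \right)}} = - \frac{8093}{\left(\left(-32 + 62\right) - 73\right) \left(30 + \left(\left(-32 + 62\right) - 73\right)\right)} = - \frac{8093}{\left(30 - 73\right) \left(30 + \left(30 - 73\right)\right)} = - \frac{8093}{\left(-43\right) \left(30 - 43\right)} = - \frac{8093}{\left(-43\right) \left(-13\right)} = - \frac{8093}{559}$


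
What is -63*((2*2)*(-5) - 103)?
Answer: 7749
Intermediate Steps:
-63*((2*2)*(-5) - 103) = -63*(4*(-5) - 103) = -63*(-20 - 103) = -63*(-123) = 7749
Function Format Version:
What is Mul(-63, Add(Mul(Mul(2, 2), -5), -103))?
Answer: 7749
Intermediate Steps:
Mul(-63, Add(Mul(Mul(2, 2), -5), -103)) = Mul(-63, Add(Mul(4, -5), -103)) = Mul(-63, Add(-20, -103)) = Mul(-63, -123) = 7749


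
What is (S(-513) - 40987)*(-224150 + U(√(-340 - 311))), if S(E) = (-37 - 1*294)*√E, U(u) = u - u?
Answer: 9187236050 + 222580950*I*√57 ≈ 9.1872e+9 + 1.6804e+9*I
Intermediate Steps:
U(u) = 0
S(E) = -331*√E (S(E) = (-37 - 294)*√E = -331*√E)
(S(-513) - 40987)*(-224150 + U(√(-340 - 311))) = (-993*I*√57 - 40987)*(-224150 + 0) = (-993*I*√57 - 40987)*(-224150) = (-40987 - 993*I*√57)*(-224150) = 9187236050 + 222580950*I*√57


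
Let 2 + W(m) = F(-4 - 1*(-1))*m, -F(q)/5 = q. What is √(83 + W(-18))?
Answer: 3*I*√21 ≈ 13.748*I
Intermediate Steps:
F(q) = -5*q
W(m) = -2 + 15*m (W(m) = -2 + (-5*(-4 - 1*(-1)))*m = -2 + (-5*(-4 + 1))*m = -2 + (-5*(-3))*m = -2 + 15*m)
√(83 + W(-18)) = √(83 + (-2 + 15*(-18))) = √(83 + (-2 - 270)) = √(83 - 272) = √(-189) = 3*I*√21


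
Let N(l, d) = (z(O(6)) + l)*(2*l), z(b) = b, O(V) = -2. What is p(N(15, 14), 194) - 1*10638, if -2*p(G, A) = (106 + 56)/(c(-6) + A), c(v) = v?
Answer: -2000025/188 ≈ -10638.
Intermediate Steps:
N(l, d) = 2*l*(-2 + l) (N(l, d) = (-2 + l)*(2*l) = 2*l*(-2 + l))
p(G, A) = -81/(-6 + A) (p(G, A) = -(106 + 56)/(2*(-6 + A)) = -81/(-6 + A))
p(N(15, 14), 194) - 1*10638 = -81/(-6 + 194) - 1*10638 = -81/188 - 10638 = -2000025/188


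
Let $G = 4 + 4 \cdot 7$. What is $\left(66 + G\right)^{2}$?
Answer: $9604$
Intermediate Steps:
$G = 32$ ($G = 4 + 28 = 32$)
$\left(66 + G\right)^{2} = \left(66 + 32\right)^{2} = 98^{2} = 9604$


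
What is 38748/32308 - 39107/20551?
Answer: -116789702/165990427 ≈ -0.70359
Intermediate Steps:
38748/32308 - 39107/20551 = 38748*(1/32308) - 39107*1/20551 = 9687/8077 - 39107/20551 = -116789702/165990427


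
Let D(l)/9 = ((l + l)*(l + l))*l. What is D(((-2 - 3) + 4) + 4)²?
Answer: 944784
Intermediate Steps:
D(l) = 36*l³ (D(l) = 9*(((l + l)*(l + l))*l) = 9*(((2*l)*(2*l))*l) = 9*((4*l²)*l) = 9*(4*l³) = 36*l³)
D(((-2 - 3) + 4) + 4)² = (36*(((-2 - 3) + 4) + 4)³)² = (36*((-5 + 4) + 4)³)² = (36*(-1 + 4)³)² = (36*3³)² = (36*27)² = 972² = 944784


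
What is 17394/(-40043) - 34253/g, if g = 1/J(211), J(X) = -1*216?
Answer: 296264044470/40043 ≈ 7.3986e+6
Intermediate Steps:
J(X) = -216
g = -1/216 (g = 1/(-216) = -1/216 ≈ -0.0046296)
17394/(-40043) - 34253/g = 17394/(-40043) - 34253/(-1/216) = 17394*(-1/40043) - 34253*(-216) = -17394/40043 + 7398648 = 296264044470/40043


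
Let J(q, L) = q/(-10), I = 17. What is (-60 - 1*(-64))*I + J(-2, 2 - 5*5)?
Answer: 341/5 ≈ 68.200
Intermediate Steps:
J(q, L) = -q/10 (J(q, L) = q*(-1/10) = -q/10)
(-60 - 1*(-64))*I + J(-2, 2 - 5*5) = (-60 - 1*(-64))*17 - 1/10*(-2) = (-60 + 64)*17 + 1/5 = 4*17 + 1/5 = 68 + 1/5 = 341/5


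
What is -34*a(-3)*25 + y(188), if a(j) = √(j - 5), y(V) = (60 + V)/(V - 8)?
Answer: 62/45 - 1700*I*√2 ≈ 1.3778 - 2404.2*I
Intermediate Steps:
y(V) = (60 + V)/(-8 + V)
a(j) = √(-5 + j)
-34*a(-3)*25 + y(188) = -34*√(-5 - 3)*25 + (60 + 188)/(-8 + 188) = -68*I*√2*25 + 248/180 = -68*I*√2*25 + (1/180)*248 = -68*I*√2*25 + 62/45 = -1700*I*√2 + 62/45 = 62/45 - 1700*I*√2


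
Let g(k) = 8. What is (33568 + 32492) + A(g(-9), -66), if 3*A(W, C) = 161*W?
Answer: 199468/3 ≈ 66489.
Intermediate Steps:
A(W, C) = 161*W/3 (A(W, C) = (161*W)/3 = 161*W/3)
(33568 + 32492) + A(g(-9), -66) = (33568 + 32492) + (161/3)*8 = 66060 + 1288/3 = 199468/3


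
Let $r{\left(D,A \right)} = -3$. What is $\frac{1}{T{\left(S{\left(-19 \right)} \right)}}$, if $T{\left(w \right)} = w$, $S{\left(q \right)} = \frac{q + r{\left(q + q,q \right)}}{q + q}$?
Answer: $\frac{19}{11} \approx 1.7273$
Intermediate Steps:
$S{\left(q \right)} = \frac{-3 + q}{2 q}$ ($S{\left(q \right)} = \frac{q - 3}{q + q} = \frac{-3 + q}{2 q}$)
$\frac{1}{T{\left(S{\left(-19 \right)} \right)}} = \frac{1}{\frac{1}{2} \frac{1}{-19} \left(-3 - 19\right)} = \frac{1}{\frac{1}{2} \left(- \frac{1}{19}\right) \left(-22\right)} = \frac{1}{\frac{11}{19}} = \frac{19}{11}$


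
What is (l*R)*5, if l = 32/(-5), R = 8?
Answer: -256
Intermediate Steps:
l = -32/5 (l = 32*(-1/5) = -32/5 ≈ -6.4000)
(l*R)*5 = -32/5*8*5 = -256/5*5 = -256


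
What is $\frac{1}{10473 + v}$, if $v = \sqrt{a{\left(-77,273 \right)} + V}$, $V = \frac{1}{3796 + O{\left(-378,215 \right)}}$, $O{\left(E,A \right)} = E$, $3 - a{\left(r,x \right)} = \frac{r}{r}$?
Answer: $\frac{11932238}{124966326295} - \frac{\sqrt{23368866}}{374898978885} \approx 9.5471 \cdot 10^{-5}$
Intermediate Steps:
$a{\left(r,x \right)} = 2$ ($a{\left(r,x \right)} = 3 - \frac{r}{r} = 3 - 1 = 2$)
$V = \frac{1}{3418}$ ($V = \frac{1}{3796 - 378} = \frac{1}{3418} \approx 0.00029257$)
$v = \frac{\sqrt{23368866}}{3418}$ ($v = \sqrt{2 + \frac{1}{3418}} = \sqrt{\frac{6837}{3418}} = \frac{\sqrt{23368866}}{3418} \approx 1.4143$)
$\frac{1}{10473 + v} = \frac{1}{10473 + \frac{\sqrt{23368866}}{3418}}$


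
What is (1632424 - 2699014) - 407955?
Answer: -1474545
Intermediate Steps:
(1632424 - 2699014) - 407955 = -1066590 - 407955 = -1474545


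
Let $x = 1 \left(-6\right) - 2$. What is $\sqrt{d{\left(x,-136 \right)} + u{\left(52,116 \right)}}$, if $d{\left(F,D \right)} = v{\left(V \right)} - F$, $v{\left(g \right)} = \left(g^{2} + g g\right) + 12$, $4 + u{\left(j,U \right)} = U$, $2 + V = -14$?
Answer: $2 \sqrt{161} \approx 25.377$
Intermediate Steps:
$V = -16$ ($V = -2 - 14 = -16$)
$u{\left(j,U \right)} = -4 + U$
$v{\left(g \right)} = 12 + 2 g^{2}$ ($v{\left(g \right)} = \left(g^{2} + g^{2}\right) + 12 = 2 g^{2} + 12 = 12 + 2 g^{2}$)
$x = -8$ ($x = -6 - 2 = -8$)
$d{\left(F,D \right)} = 524 - F$ ($d{\left(F,D \right)} = \left(12 + 2 \left(-16\right)^{2}\right) - F = \left(12 + 2 \cdot 256\right) - F = \left(12 + 512\right) - F = 524 - F$)
$\sqrt{d{\left(x,-136 \right)} + u{\left(52,116 \right)}} = \sqrt{\left(524 - -8\right) + \left(-4 + 116\right)} = \sqrt{\left(524 + 8\right) + 112} = \sqrt{532 + 112} = \sqrt{644} = 2 \sqrt{161}$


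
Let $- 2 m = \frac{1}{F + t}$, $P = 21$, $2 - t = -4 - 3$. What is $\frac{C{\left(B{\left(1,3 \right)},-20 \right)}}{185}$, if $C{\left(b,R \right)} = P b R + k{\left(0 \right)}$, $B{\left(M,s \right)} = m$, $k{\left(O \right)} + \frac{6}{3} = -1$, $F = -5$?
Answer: $\frac{99}{370} \approx 0.26757$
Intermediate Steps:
$k{\left(O \right)} = -3$ ($k{\left(O \right)} = -2 - 1 = -3$)
$t = 9$ ($t = 2 - \left(-4 - 3\right) = 2 - -7 = 2 + 7 = 9$)
$m = - \frac{1}{8}$ ($m = - \frac{1}{2 \left(-5 + 9\right)} = - \frac{1}{2 \cdot 4} = \left(- \frac{1}{2}\right) \frac{1}{4} = - \frac{1}{8} \approx -0.125$)
$B{\left(M,s \right)} = - \frac{1}{8}$
$C{\left(b,R \right)} = -3 + 21 R b$ ($C{\left(b,R \right)} = 21 b R - 3 = 21 R b - 3 = -3 + 21 R b$)
$\frac{C{\left(B{\left(1,3 \right)},-20 \right)}}{185} = \frac{-3 + 21 \left(-20\right) \left(- \frac{1}{8}\right)}{185} = \left(-3 + \frac{105}{2}\right) \frac{1}{185} = \frac{99}{2} \cdot \frac{1}{185} = \frac{99}{370}$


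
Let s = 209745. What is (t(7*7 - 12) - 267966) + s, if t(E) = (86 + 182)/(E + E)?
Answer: -2154043/37 ≈ -58217.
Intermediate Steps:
t(E) = 134/E (t(E) = 268/((2*E)) = 268*(1/(2*E)) = 134/E)
(t(7*7 - 12) - 267966) + s = (134/(7*7 - 12) - 267966) + 209745 = (134/(49 - 12) - 267966) + 209745 = (134/37 - 267966) + 209745 = -9914608/37 + 209745 = -2154043/37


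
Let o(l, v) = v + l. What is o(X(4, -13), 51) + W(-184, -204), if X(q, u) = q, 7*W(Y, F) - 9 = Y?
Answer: 30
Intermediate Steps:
W(Y, F) = 9/7 + Y/7
o(l, v) = l + v
o(X(4, -13), 51) + W(-184, -204) = (4 + 51) + (9/7 + (⅐)*(-184)) = 55 + (9/7 - 184/7) = 55 - 25 = 30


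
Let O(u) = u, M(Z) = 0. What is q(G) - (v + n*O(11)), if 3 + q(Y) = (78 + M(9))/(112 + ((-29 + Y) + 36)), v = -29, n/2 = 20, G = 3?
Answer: -25215/61 ≈ -413.36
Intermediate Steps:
n = 40 (n = 2*20 = 40)
q(Y) = -3 + 78/(119 + Y) (q(Y) = -3 + (78 + 0)/(112 + ((-29 + Y) + 36)) = -3 + 78/(112 + (7 + Y)) = -3 + 78/(119 + Y))
q(G) - (v + n*O(11)) = 3*(-93 - 1*3)/(119 + 3) - (-29 + 40*11) = 3*(-93 - 3)/122 - (-29 + 440) = 3*(1/122)*(-96) - 1*411 = -144/61 - 411 = -25215/61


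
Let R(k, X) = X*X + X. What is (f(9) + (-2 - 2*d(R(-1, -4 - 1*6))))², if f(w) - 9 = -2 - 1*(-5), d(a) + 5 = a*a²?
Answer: 2125705680400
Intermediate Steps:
R(k, X) = X + X² (R(k, X) = X² + X = X + X²)
d(a) = -5 + a³ (d(a) = -5 + a*a² = -5 + a³)
f(w) = 12 (f(w) = 9 + (-2 - 1*(-5)) = 9 + (-2 + 5) = 9 + 3 = 12)
(f(9) + (-2 - 2*d(R(-1, -4 - 1*6))))² = (12 + (-2 - 2*(-5 + ((-4 - 1*6)*(1 + (-4 - 1*6)))³)))² = (12 + (-2 - 2*(-5 + ((-4 - 6)*(1 + (-4 - 6)))³)))² = (12 + (-2 - 2*(-5 + (-10*(1 - 10))³)))² = (12 + (-2 - 2*(-5 + (-10*(-9))³)))² = (12 + (-2 - 2*(-5 + 90³)))² = (12 + (-2 - 2*(-5 + 729000)))² = (12 + (-2 - 2*728995))² = (12 + (-2 - 1457990))² = (12 - 1457992)² = (-1457980)² = 2125705680400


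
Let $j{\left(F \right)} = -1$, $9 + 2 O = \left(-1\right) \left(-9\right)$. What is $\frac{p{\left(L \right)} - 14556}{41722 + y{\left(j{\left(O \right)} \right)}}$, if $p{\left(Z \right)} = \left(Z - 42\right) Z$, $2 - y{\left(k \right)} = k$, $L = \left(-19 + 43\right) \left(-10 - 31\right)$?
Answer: $\frac{995028}{41725} \approx 23.847$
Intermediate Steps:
$O = 0$ ($O = - \frac{9}{2} + \frac{\left(-1\right) \left(-9\right)}{2} = - \frac{9}{2} + \frac{1}{2} \cdot 9 = - \frac{9}{2} + \frac{9}{2} = 0$)
$L = -984$ ($L = 24 \left(-41\right) = -984$)
$y{\left(k \right)} = 2 - k$
$p{\left(Z \right)} = Z \left(-42 + Z\right)$ ($p{\left(Z \right)} = \left(-42 + Z\right) Z = Z \left(-42 + Z\right)$)
$\frac{p{\left(L \right)} - 14556}{41722 + y{\left(j{\left(O \right)} \right)}} = \frac{- 984 \left(-42 - 984\right) - 14556}{41722 + \left(2 - -1\right)} = \frac{\left(-984\right) \left(-1026\right) - 14556}{41722 + \left(2 + 1\right)} = \frac{1009584 - 14556}{41722 + 3} = \frac{995028}{41725}$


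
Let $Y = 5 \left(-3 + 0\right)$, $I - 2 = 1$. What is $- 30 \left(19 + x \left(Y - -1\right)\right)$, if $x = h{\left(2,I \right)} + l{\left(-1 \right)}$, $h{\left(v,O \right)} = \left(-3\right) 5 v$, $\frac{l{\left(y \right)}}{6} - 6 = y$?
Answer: $-570$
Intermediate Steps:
$I = 3$ ($I = 2 + 1 = 3$)
$l{\left(y \right)} = 36 + 6 y$
$h{\left(v,O \right)} = - 15 v$
$Y = -15$ ($Y = 5 \left(-3\right) = -15$)
$x = 0$ ($x = \left(-15\right) 2 + \left(36 + 6 \left(-1\right)\right) = -30 + \left(36 - 6\right) = -30 + 30 = 0$)
$- 30 \left(19 + x \left(Y - -1\right)\right) = - 30 \left(19 + 0 \left(-15 - -1\right)\right) = - 30 \left(19 + 0 \left(-15 + 1\right)\right) = - 30 \left(19 + 0 \left(-14\right)\right) = - 30 \left(19 + 0\right) = \left(-30\right) 19 = -570$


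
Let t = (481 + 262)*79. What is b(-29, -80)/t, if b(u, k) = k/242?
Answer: -40/7102337 ≈ -5.6319e-6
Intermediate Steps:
t = 58697 (t = 743*79 = 58697)
b(u, k) = k/242 (b(u, k) = k*(1/242) = k/242)
b(-29, -80)/t = ((1/242)*(-80))/58697 = -40/121*1/58697 = -40/7102337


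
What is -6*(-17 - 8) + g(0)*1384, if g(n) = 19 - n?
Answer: 26446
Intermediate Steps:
-6*(-17 - 8) + g(0)*1384 = -6*(-17 - 8) + (19 - 1*0)*1384 = -6*(-25) + (19 + 0)*1384 = 150 + 19*1384 = 150 + 26296 = 26446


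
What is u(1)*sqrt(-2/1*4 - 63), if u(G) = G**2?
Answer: I*sqrt(71) ≈ 8.4261*I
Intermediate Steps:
u(1)*sqrt(-2/1*4 - 63) = 1**2*sqrt(-2/1*4 - 63) = 1*sqrt(-2*1*4 - 63) = 1*sqrt(-2*4 - 63) = 1*sqrt(-8 - 63) = 1*sqrt(-71) = 1*(I*sqrt(71)) = I*sqrt(71)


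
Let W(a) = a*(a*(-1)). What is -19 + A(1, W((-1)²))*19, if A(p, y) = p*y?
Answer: -38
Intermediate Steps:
W(a) = -a² (W(a) = a*(-a) = -a²)
-19 + A(1, W((-1)²))*19 = -19 + (1*(-((-1)²)²))*19 = -19 + (1*(-1*1²))*19 = -19 + (1*(-1*1))*19 = -19 + (1*(-1))*19 = -19 - 1*19 = -19 - 19 = -38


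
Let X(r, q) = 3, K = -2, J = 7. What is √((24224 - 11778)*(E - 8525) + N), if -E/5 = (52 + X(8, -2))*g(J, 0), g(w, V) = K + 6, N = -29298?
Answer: 4*I*√7488878 ≈ 10946.0*I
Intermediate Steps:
g(w, V) = 4 (g(w, V) = -2 + 6 = 4)
E = -1100 (E = -5*(52 + 3)*4 = -275*4 = -5*220 = -1100)
√((24224 - 11778)*(E - 8525) + N) = √((24224 - 11778)*(-1100 - 8525) - 29298) = √(12446*(-9625) - 29298) = √(-119792750 - 29298) = √(-119822048) = 4*I*√7488878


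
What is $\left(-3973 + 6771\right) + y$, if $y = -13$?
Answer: $2785$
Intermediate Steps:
$\left(-3973 + 6771\right) + y = \left(-3973 + 6771\right) - 13 = 2798 - 13 = 2785$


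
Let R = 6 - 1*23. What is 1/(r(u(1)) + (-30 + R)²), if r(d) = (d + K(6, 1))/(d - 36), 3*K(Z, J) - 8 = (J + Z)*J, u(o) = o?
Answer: 35/77309 ≈ 0.00045273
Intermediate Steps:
K(Z, J) = 8/3 + J*(J + Z)/3 (K(Z, J) = 8/3 + ((J + Z)*J)/3 = 8/3 + (J*(J + Z))/3 = 8/3 + J*(J + Z)/3)
r(d) = (5 + d)/(-36 + d) (r(d) = (d + (8/3 + (⅓)*1² + (⅓)*1*6))/(d - 36) = (d + (8/3 + (⅓)*1 + 2))/(-36 + d) = (d + (8/3 + ⅓ + 2))/(-36 + d) = (d + 5)/(-36 + d) = (5 + d)/(-36 + d))
R = -17 (R = 6 - 23 = -17)
1/(r(u(1)) + (-30 + R)²) = 1/((5 + 1)/(-36 + 1) + (-30 - 17)²) = 1/(6/(-35) + (-47)²) = 1/(-1/35*6 + 2209) = 1/(-6/35 + 2209) = 1/(77309/35) = 35/77309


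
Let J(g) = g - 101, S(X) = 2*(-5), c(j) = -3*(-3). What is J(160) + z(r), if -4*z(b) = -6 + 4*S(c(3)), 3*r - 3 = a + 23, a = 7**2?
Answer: 141/2 ≈ 70.500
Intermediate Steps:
c(j) = 9
S(X) = -10
J(g) = -101 + g
a = 49
r = 25 (r = 1 + (49 + 23)/3 = 1 + (1/3)*72 = 1 + 24 = 25)
z(b) = 23/2 (z(b) = -(-6 + 4*(-10))/4 = -(-6 - 40)/4 = -1/4*(-46) = 23/2)
J(160) + z(r) = (-101 + 160) + 23/2 = 59 + 23/2 = 141/2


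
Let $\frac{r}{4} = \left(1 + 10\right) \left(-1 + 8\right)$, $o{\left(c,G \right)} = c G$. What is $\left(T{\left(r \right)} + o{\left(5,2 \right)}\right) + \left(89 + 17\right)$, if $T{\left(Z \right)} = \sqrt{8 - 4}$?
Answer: $118$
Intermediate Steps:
$o{\left(c,G \right)} = G c$
$r = 308$ ($r = 4 \left(1 + 10\right) \left(-1 + 8\right) = 4 \cdot 11 \cdot 7 = 4 \cdot 77 = 308$)
$T{\left(Z \right)} = 2$ ($T{\left(Z \right)} = \sqrt{4} = 2$)
$\left(T{\left(r \right)} + o{\left(5,2 \right)}\right) + \left(89 + 17\right) = \left(2 + 2 \cdot 5\right) + \left(89 + 17\right) = \left(2 + 10\right) + 106 = 12 + 106 = 118$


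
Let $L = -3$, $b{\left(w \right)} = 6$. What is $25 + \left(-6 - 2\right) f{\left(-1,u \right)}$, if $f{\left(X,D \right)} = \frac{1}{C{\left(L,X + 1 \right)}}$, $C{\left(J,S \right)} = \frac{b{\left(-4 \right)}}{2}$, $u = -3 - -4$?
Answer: $\frac{67}{3} \approx 22.333$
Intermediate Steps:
$u = 1$ ($u = -3 + 4 = 1$)
$C{\left(J,S \right)} = 3$ ($C{\left(J,S \right)} = \frac{6}{2} = 6 \cdot \frac{1}{2} = 3$)
$f{\left(X,D \right)} = \frac{1}{3}$
$25 + \left(-6 - 2\right) f{\left(-1,u \right)} = 25 + \left(-6 - 2\right) \frac{1}{3} = 25 - \frac{8}{3} = \frac{67}{3}$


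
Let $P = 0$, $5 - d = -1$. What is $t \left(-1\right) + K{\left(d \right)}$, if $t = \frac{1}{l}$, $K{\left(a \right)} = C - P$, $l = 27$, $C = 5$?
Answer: $\frac{134}{27} \approx 4.963$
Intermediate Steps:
$d = 6$ ($d = 5 - -1 = 5 + 1 = 6$)
$K{\left(a \right)} = 5$ ($K{\left(a \right)} = 5 - 0 = 5 + 0 = 5$)
$t = \frac{1}{27} \approx 0.037037$
$t \left(-1\right) + K{\left(d \right)} = \frac{1}{27} \left(-1\right) + 5 = - \frac{1}{27} + 5 = \frac{134}{27}$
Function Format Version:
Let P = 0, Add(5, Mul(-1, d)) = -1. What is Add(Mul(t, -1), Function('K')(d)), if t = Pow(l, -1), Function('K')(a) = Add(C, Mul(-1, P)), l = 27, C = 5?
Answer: Rational(134, 27) ≈ 4.9630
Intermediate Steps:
d = 6 (d = Add(5, Mul(-1, -1)) = Add(5, 1) = 6)
Function('K')(a) = 5 (Function('K')(a) = Add(5, Mul(-1, 0)) = Add(5, 0) = 5)
t = Rational(1, 27) (t = Pow(27, -1) = Rational(1, 27) ≈ 0.037037)
Add(Mul(t, -1), Function('K')(d)) = Add(Mul(Rational(1, 27), -1), 5) = Add(Rational(-1, 27), 5) = Rational(134, 27)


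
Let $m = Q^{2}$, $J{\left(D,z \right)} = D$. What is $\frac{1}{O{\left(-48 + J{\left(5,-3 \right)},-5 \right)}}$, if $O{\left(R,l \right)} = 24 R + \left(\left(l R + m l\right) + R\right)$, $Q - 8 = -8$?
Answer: $- \frac{1}{860} \approx -0.0011628$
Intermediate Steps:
$Q = 0$ ($Q = 8 - 8 = 0$)
$m = 0$ ($m = 0^{2} = 0$)
$O{\left(R,l \right)} = 25 R + R l$ ($O{\left(R,l \right)} = 24 R + \left(\left(l R + 0 l\right) + R\right) = 24 R + \left(\left(R l + 0\right) + R\right) = 24 R + \left(R l + R\right) = 24 R + \left(R + R l\right) = 25 R + R l$)
$\frac{1}{O{\left(-48 + J{\left(5,-3 \right)},-5 \right)}} = \frac{1}{\left(-48 + 5\right) \left(25 - 5\right)} = \frac{1}{\left(-43\right) 20} = \frac{1}{-860} = - \frac{1}{860}$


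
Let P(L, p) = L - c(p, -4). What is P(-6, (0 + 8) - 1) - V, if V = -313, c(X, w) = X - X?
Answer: 307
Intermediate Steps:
c(X, w) = 0
P(L, p) = L (P(L, p) = L - 1*0 = L + 0 = L)
P(-6, (0 + 8) - 1) - V = -6 - 1*(-313) = -6 + 313 = 307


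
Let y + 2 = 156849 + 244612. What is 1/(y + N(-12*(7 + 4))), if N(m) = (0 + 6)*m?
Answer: 1/400667 ≈ 2.4958e-6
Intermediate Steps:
N(m) = 6*m
y = 401459 (y = -2 + (156849 + 244612) = -2 + 401461 = 401459)
1/(y + N(-12*(7 + 4))) = 1/(401459 + 6*(-12*(7 + 4))) = 1/(401459 + 6*(-12*11)) = 1/(401459 + 6*(-132)) = 1/(401459 - 792) = 1/400667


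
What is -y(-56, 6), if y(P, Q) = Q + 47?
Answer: -53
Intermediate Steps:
y(P, Q) = 47 + Q
-y(-56, 6) = -(47 + 6) = -1*53 = -53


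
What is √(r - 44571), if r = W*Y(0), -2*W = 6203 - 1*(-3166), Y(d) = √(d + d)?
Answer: I*√44571 ≈ 211.12*I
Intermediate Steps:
Y(d) = √2*√d (Y(d) = √(2*d) = √2*√d)
W = -9369/2 (W = -(6203 - 1*(-3166))/2 = -(6203 + 3166)/2 = -½*9369 = -9369/2 ≈ -4684.5)
r = 0 (r = -9369*√2*√0/2 = -9369*√2*0/2 = -9369/2*0 = 0)
√(r - 44571) = √(0 - 44571) = √(-44571) = I*√44571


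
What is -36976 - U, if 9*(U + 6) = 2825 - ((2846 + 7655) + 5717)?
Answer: -319337/9 ≈ -35482.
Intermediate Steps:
U = -13447/9 (U = -6 + (2825 - ((2846 + 7655) + 5717))/9 = -6 + (2825 - (10501 + 5717))/9 = -6 + (2825 - 1*16218)/9 = -6 + (2825 - 16218)/9 = -6 + (1/9)*(-13393) = -6 - 13393/9 = -13447/9 ≈ -1494.1)
-36976 - U = -36976 - 1*(-13447/9) = -36976 + 13447/9 = -319337/9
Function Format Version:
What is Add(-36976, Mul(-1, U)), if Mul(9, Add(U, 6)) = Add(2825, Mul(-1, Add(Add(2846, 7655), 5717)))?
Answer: Rational(-319337, 9) ≈ -35482.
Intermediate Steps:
U = Rational(-13447, 9) (U = Add(-6, Mul(Rational(1, 9), Add(2825, Mul(-1, Add(Add(2846, 7655), 5717))))) = Add(-6, Mul(Rational(1, 9), Add(2825, Mul(-1, Add(10501, 5717))))) = Add(-6, Mul(Rational(1, 9), Add(2825, Mul(-1, 16218)))) = Add(-6, Mul(Rational(1, 9), Add(2825, -16218))) = Add(-6, Mul(Rational(1, 9), -13393)) = Add(-6, Rational(-13393, 9)) = Rational(-13447, 9) ≈ -1494.1)
Add(-36976, Mul(-1, U)) = Add(-36976, Mul(-1, Rational(-13447, 9))) = Add(-36976, Rational(13447, 9)) = Rational(-319337, 9)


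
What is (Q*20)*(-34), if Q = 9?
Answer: -6120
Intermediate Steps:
(Q*20)*(-34) = (9*20)*(-34) = 180*(-34) = -6120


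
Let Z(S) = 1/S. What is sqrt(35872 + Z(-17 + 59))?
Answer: 5*sqrt(2531130)/42 ≈ 189.40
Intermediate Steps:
sqrt(35872 + Z(-17 + 59)) = sqrt(35872 + 1/(-17 + 59)) = sqrt(35872 + 1/42) = sqrt(1506625/42) = 5*sqrt(2531130)/42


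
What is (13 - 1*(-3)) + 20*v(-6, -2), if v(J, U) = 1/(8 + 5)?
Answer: 228/13 ≈ 17.538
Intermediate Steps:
v(J, U) = 1/13
(13 - 1*(-3)) + 20*v(-6, -2) = (13 - 1*(-3)) + 20*(1/13) = (13 + 3) + 20/13 = 16 + 20/13 = 228/13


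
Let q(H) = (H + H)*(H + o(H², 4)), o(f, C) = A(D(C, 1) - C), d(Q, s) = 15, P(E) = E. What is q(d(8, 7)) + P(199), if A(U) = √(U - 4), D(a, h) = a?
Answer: 649 + 60*I ≈ 649.0 + 60.0*I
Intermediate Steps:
A(U) = √(-4 + U)
o(f, C) = 2*I (o(f, C) = √(-4 + (C - C)) = √(-4 + 0) = √(-4) = 2*I)
q(H) = 2*H*(H + 2*I) (q(H) = (H + H)*(H + 2*I) = (2*H)*(H + 2*I) = 2*H*(H + 2*I))
q(d(8, 7)) + P(199) = 2*15*(15 + 2*I) + 199 = (450 + 60*I) + 199 = 649 + 60*I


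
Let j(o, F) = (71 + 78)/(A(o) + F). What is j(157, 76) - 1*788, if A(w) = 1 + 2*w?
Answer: -307959/391 ≈ -787.62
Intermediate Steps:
j(o, F) = 149/(1 + F + 2*o) (j(o, F) = (71 + 78)/((1 + 2*o) + F) = 149/(1 + F + 2*o))
j(157, 76) - 1*788 = 149/(1 + 76 + 2*157) - 1*788 = 149/(1 + 76 + 314) - 788 = 149/391 - 788 = -307959/391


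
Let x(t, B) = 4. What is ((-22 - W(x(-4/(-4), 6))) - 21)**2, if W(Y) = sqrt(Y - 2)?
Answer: (43 + sqrt(2))**2 ≈ 1972.6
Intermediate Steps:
W(Y) = sqrt(-2 + Y)
((-22 - W(x(-4/(-4), 6))) - 21)**2 = ((-22 - sqrt(-2 + 4)) - 21)**2 = ((-22 - sqrt(2)) - 21)**2 = (-43 - sqrt(2))**2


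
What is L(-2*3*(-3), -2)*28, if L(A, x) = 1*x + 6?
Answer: 112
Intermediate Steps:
L(A, x) = 6 + x (L(A, x) = x + 6 = 6 + x)
L(-2*3*(-3), -2)*28 = (6 - 2)*28 = 4*28 = 112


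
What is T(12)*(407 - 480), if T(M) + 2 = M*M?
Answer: -10366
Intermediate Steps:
T(M) = -2 + M² (T(M) = -2 + M*M = -2 + M²)
T(12)*(407 - 480) = (-2 + 12²)*(407 - 480) = (-2 + 144)*(-73) = 142*(-73) = -10366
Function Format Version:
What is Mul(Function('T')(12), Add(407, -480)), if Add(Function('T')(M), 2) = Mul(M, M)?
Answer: -10366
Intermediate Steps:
Function('T')(M) = Add(-2, Pow(M, 2)) (Function('T')(M) = Add(-2, Mul(M, M)) = Add(-2, Pow(M, 2)))
Mul(Function('T')(12), Add(407, -480)) = Mul(Add(-2, Pow(12, 2)), Add(407, -480)) = Mul(Add(-2, 144), -73) = Mul(142, -73) = -10366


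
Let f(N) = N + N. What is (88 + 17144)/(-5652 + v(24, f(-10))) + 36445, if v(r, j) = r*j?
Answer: 18621959/511 ≈ 36442.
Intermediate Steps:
f(N) = 2*N
v(r, j) = j*r
(88 + 17144)/(-5652 + v(24, f(-10))) + 36445 = (88 + 17144)/(-5652 + (2*(-10))*24) + 36445 = 17232/(-5652 - 20*24) + 36445 = 17232/(-5652 - 480) + 36445 = 17232/(-6132) + 36445 = 17232*(-1/6132) + 36445 = -1436/511 + 36445 = 18621959/511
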